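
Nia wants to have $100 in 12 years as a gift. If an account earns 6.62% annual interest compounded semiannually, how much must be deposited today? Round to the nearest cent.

$45.77

Growth factor = (1 + 0.0331)^24 ≈ 2.1848251.
P = 100/2.1848251 ≈ 45.7703.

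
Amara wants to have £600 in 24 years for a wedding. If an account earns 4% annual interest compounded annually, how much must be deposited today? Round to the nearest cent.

Growth factor = (1 + 0.04)^24 ≈ 2.56330416.
P = 600/2.56330416 ≈ 234.0729.

£234.07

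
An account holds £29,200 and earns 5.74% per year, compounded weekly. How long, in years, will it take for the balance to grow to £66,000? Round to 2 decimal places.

We need (1 + 0.00110385)^(52t) = 2.2603, so 52t = ln 2.2603 / ln 1.001104 ≈ 739.1755.
t ≈ 739.1755/52 = 14.2149 years.

14.21 years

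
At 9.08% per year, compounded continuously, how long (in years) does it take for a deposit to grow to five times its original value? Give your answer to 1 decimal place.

17.7 years

e^(0.0908t) = 5, so 0.0908t = ln 5 ≈ 1.6094.
t ≈ 1.6094/0.0908 ≈ 17.7251.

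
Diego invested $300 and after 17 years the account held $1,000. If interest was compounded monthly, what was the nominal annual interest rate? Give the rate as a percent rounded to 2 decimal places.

The 204-period growth factor is 1,000/300 = 3.33333.
r/12 = 3.33333^(1/204) − 1 ≈ 0.00591928, so r ≈ 12·0.00591928 = 7.10313%.

7.10%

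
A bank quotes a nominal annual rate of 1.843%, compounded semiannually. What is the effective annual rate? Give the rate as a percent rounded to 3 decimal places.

1.851%

EAR = (1 + 1.843%/2)^2 − 1 = (1 + 0.009215)^2 − 1.
(1 + 0.009215)^2 ≈ 1.018515, so EAR ≈ 1.85149%.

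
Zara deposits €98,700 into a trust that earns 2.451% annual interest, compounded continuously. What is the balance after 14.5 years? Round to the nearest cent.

€140,819.64

A = P·e^(rt) = 98,700·e^(0.02451·14.5) = 98,700·e^0.355395.
e^0.355395 ≈ 1.42674410691, so A ≈ 140,819.6434.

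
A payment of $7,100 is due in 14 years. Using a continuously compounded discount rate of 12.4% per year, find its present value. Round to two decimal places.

$1,251.19

P = A·e^(−rt) = 7,100·e^(−1.736).
e^(−1.736) ≈ 0.1762238883, so P ≈ 1,251.1896.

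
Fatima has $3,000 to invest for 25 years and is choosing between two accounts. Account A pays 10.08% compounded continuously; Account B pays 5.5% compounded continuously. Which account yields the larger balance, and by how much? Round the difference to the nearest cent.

A: e^(0.1008·25) = e^2.52 ≈ 12.428596664, so 3,000 × 12.428596664 ≈ 37,285.7900.
B: e^(0.055·25) = e^1.375 ≈ 3.9550767229, so 3,000 × 3.9550767229 ≈ 11,865.2302.
Difference ≈ 25,420.5598 in favor of A.

Account A, by $25,420.56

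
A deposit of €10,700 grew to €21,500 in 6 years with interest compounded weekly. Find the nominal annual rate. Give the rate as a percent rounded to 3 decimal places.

The 312-period growth factor is 21,500/10,700 = 2.00935.
r/52 = 2.00935^(1/312) − 1 ≈ 0.00223907, so r ≈ 52·0.00223907 = 11.64317%.

11.643%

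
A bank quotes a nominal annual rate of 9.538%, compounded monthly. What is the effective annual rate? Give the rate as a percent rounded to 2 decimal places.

9.97%

One year is 12 periods at 0.00794833 each: (1 + 0.00794833)^12 ≈ 1.099662.
EAR = 1.099662 − 1 ≈ 9.96621%.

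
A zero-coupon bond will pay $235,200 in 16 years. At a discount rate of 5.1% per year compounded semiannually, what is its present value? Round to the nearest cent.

$105,074.19

Growth factor = (1 + 0.0255)^32 ≈ 2.23841841772.
P = 235,200/2.23841841772 ≈ 105,074.1891.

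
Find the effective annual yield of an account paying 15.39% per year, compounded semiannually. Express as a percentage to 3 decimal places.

15.982%

EAR = (1 + 15.39%/2)^2 − 1 = (1 + 0.07695)^2 − 1.
(1 + 0.07695)^2 ≈ 1.159821, so EAR ≈ 15.98213%.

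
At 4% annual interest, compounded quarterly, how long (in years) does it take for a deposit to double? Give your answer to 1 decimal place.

17.4 years

(1 + 0.01)^(4t) = 2.
4t = ln 2 / ln(1 + 0.01) ≈ 0.69315/0.00995033 ≈ 69.6607.
t ≈ 17.4152.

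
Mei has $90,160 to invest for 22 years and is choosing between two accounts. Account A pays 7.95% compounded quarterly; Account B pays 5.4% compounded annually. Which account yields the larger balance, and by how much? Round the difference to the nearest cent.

Account A, by $222,748.56

Account A growth factor: (1 + 0.019875)^88 ≈ 5.65107745784; balance ≈ 509,501.1436.
Account B growth factor: (1 + 0.054)^22 ≈ 3.18048564162; balance ≈ 286,752.5854.
Account A is larger by 222,748.5582.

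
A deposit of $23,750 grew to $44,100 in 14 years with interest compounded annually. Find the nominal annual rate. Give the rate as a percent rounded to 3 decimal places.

4.520%

(1 + r)^14 = 44,100/23,750 = 1.85684.
1 + r = 1.85684^(1/14) ≈ 1.045197, so r ≈ 0.0451971.
r ≈ 4.51971%.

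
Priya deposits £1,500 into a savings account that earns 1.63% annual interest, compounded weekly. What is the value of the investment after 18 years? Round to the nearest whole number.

£2,011

Periodic rate = 1.63%/52 = 0.000313462; periods = 52·18 = 936.
A = 1,500·(1 + 0.0163/52)^936 ≈ 1,500·1.340917424 ≈ 2,011.3761.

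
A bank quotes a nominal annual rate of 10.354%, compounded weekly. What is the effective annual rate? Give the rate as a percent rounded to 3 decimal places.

10.898%

One year is 52 periods at 0.00199115 each: (1 + 0.00199115)^52 ≈ 1.108976.
EAR = 1.108976 − 1 ≈ 10.89760%.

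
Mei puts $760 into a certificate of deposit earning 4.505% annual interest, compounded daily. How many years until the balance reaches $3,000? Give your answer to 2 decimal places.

(1 + 0.000123425)^(365t) = 3,000/760 = 3.9474.
365t·ln(1 + 0.000123425) = ln(3.9474); 365t = 1.373/0.000123417 ≈ 11125.2799.
t ≈ 30.4802 years.

30.48 years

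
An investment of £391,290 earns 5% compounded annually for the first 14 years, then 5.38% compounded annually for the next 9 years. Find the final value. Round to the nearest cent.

Phase 1: 391,290·(1 + 0.05)^14 ≈ 774,727.4355.
Phase 2: 774,727.4355·(1 + 0.0538)^9 ≈ 1,241,574.2136.

£1,241,574.21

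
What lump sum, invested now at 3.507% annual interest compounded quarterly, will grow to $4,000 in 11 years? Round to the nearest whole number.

Growth factor = (1 + 0.0087675)^44 ≈ 1.468275673.
P = 4,000/1.468275673 ≈ 2,724.2841.

$2,724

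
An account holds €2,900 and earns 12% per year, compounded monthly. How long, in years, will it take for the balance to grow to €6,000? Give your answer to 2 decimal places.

We need (1 + 0.01)^(12t) = 2.069, so 12t = ln 2.069 / ln 1.01 ≈ 73.0678.
t ≈ 73.0678/12 = 6.0890 years.

6.09 years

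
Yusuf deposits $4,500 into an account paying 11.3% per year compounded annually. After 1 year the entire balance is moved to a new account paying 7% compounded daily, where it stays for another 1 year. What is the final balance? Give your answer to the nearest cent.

Phase 1: 4,500·(1 + 0.113)^1 ≈ 5,008.5000.
Phase 2: 5,008.5000·(1 + 0.07/365)^365 ≈ 5,371.6212.

$5,371.62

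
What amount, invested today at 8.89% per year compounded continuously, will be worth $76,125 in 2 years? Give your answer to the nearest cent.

P = A·e^(−rt) = 76,125·e^(−0.1778).
e^(−0.1778) ≈ 0.83710982871, so P ≈ 63,724.9857.

$63,724.99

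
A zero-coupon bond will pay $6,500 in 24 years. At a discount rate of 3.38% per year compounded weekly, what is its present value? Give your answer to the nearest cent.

$2,888.87

Growth factor = (1 + 0.00065)^1248 ≈ 2.25001408.
P = 6,500/2.25001408 ≈ 2,888.8708.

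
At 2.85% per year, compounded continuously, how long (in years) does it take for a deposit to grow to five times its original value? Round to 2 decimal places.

e^(0.0285t) = 5, so 0.0285t = ln 5 ≈ 1.6094.
t ≈ 1.6094/0.0285 ≈ 56.4715.

56.47 years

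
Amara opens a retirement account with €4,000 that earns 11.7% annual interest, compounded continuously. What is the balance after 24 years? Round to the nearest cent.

A = P·e^(rt) = 4,000·e^(0.117·24) = 4,000·e^2.808.
e^2.808 ≈ 16.57673158, so A ≈ 66,306.9263.

€66,306.93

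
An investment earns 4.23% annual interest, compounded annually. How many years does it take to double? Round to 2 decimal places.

(1 + 0.0423)^t = 2.
t = ln 2 / ln(1 + 0.0423) ≈ 0.69315/0.0414298 ≈ 16.7306.

16.73 years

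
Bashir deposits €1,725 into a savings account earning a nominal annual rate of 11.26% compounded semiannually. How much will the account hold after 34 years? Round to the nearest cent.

€71,502.98

Periodic rate = 11.26%/2 = 0.0563; periods = 2·34 = 68.
A = 1,725·(1 + 0.0563)^68 ≈ 1,725·41.451001279 ≈ 71,502.9772.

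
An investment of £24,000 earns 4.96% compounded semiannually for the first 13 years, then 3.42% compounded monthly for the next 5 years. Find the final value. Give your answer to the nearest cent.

Phase 1: 24,000·(1 + 0.0248)^26 ≈ 45,376.2160.
Phase 2: 45,376.2160·(1 + 0.00285)^60 ≈ 53,825.3679.

£53,825.37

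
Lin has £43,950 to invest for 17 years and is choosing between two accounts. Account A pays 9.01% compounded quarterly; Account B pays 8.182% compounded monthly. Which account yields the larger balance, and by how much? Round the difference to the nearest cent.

A: (1 + 0.022525)^68 ≈ 4.54807460165, so 43,950 × 4.54807460165 ≈ 199,887.8787.
B: (1 + 0.08182/12)^204 ≈ 3.99970056221, so 43,950 × 3.99970056221 ≈ 175,786.8397.
Difference ≈ 24,101.0390 in favor of A.

Account A, by £24,101.04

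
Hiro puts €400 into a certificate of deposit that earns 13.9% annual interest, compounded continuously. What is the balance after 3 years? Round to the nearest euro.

€607

A = P·e^(rt) = 400·e^(0.139·3) = 400·e^0.417.
e^0.417 ≈ 1.51740251, so A ≈ 606.9610.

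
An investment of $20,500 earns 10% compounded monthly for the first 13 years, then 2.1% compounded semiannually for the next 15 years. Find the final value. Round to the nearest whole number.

Phase 1: 20,500·(1 + 0.1/12)^156 ≈ 74,816.4758.
Phase 2: 74,816.4758·(1 + 0.0105)^30 ≈ 102,349.7491.

$102,350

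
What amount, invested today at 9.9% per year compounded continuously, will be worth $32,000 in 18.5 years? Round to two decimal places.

P = A·e^(−rt) = 32,000·e^(−1.8315).
e^(−1.8315) ≈ 0.1601731278, so P ≈ 5,125.5401.

$5,125.54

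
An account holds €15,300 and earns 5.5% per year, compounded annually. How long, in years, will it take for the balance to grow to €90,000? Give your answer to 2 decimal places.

We need (1 + 0.055)^t = 5.8824, so t = ln 5.8824 / ln 1.055 ≈ 33.0955.

33.10 years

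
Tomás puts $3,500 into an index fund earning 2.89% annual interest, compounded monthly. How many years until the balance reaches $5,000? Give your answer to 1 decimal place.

We need (1 + 0.00240833)^(12t) = 1.4286, so 12t = ln 1.4286 / ln 1.002408 ≈ 148.2786.
t ≈ 148.2786/12 = 12.3565 years.

12.4 years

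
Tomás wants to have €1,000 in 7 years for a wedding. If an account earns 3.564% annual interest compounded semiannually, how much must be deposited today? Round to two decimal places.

€780.92

Growth factor = (1 + 0.01782)^14 ≈ 1.2805417.
P = 1,000/1.2805417 ≈ 780.9195.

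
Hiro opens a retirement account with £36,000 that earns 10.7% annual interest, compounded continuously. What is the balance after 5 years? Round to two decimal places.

£61,468.14

A = P·e^(rt) = 36,000·e^(0.107·5) = 36,000·e^0.535.
e^0.535 ≈ 1.7074482423, so A ≈ 61,468.1367.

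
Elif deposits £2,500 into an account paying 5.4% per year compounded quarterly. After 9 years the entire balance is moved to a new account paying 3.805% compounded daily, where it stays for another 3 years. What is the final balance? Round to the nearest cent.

£4,541.16

Phase 1: 2,500·(1 + 0.0135)^36 ≈ 4,051.3067.
Phase 2: 4,051.3067·(1 + 0.03805/365)^1095 ≈ 4,541.1647.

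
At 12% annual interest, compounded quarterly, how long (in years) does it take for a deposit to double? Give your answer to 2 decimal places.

(1 + 0.03)^(4t) = 2.
4t = ln 2 / ln(1 + 0.03) ≈ 0.69315/0.0295588 ≈ 23.4498.
t ≈ 5.8624.

5.86 years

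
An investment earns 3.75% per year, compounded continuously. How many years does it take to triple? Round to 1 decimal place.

e^(0.0375t) = 3, so 0.0375t = ln 3 ≈ 1.0986.
t ≈ 1.0986/0.0375 ≈ 29.2963.

29.3 years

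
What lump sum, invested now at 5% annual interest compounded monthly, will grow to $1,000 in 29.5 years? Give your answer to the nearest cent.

Growth factor = (1 + 0.05/12)^354 ≈ 4.35766164.
P = 1,000/4.35766164 ≈ 229.4809.

$229.48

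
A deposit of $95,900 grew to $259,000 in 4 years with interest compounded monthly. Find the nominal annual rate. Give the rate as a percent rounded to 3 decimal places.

(1 + r/12)^48 = 259,000/95,900 = 2.70073.
1 + r/12 = 2.70073^(1/48) ≈ 1.020914, so r/12 ≈ 0.0209141.
r ≈ 12·0.0209141 = 25.09689%.

25.097%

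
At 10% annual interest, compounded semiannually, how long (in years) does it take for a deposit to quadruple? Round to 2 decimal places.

(1 + 0.05)^(2t) = 4.
2t = ln 4 / ln(1 + 0.05) ≈ 1.3863/0.0487902 ≈ 28.4134.
t ≈ 14.2067.

14.21 years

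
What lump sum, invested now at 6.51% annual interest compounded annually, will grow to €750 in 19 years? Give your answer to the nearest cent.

€226.28

Growth factor = (1 + 0.0651)^19 ≈ 3.31449455.
P = 750/3.31449455 ≈ 226.2788.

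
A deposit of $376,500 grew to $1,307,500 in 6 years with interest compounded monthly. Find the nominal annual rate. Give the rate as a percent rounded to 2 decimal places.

20.93%

(1 + r/12)^72 = 1,307,500/376,500 = 3.47278.
1 + r/12 = 3.47278^(1/72) ≈ 1.017441, so r/12 ≈ 0.0174414.
r ≈ 12·0.0174414 = 20.92966%.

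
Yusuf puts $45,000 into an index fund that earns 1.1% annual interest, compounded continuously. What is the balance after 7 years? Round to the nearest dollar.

$48,602

A = P·e^(rt) = 45,000·e^(0.011·7) = 45,000·e^0.077.
e^0.077 ≈ 1.0800420764, so A ≈ 48,601.8934.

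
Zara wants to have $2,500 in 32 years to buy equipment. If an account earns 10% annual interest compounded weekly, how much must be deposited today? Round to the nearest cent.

Growth factor = (1 + 0.1/52)^1664 ≈ 24.45725784.
P = 2,500/24.45725784 ≈ 102.2191.

$102.22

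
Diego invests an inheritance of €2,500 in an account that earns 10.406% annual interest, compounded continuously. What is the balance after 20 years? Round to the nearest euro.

A = P·e^(rt) = 2,500·e^(0.10406·20) = 2,500·e^2.0812.
e^2.0812 ≈ 8.0140800425, so A ≈ 20,035.2001.

€20,035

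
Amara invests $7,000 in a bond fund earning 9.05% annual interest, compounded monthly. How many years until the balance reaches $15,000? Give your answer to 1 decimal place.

8.5 years

We need (1 + 0.00754167)^(12t) = 2.1429, so 12t = ln 2.1429 / ln 1.007542 ≈ 101.4378.
t ≈ 101.4378/12 = 8.4532 years.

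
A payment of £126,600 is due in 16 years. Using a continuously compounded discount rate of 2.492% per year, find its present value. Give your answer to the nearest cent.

£84,971.21

P = A·e^(−rt) = 126,600·e^(−0.39872).
e^(−0.39872) ≈ 0.671178605055, so P ≈ 84,971.2114.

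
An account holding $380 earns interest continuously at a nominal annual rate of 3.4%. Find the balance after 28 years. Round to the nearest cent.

$984.54

A = P·e^(rt) = 380·e^(0.034·28) = 380·e^0.952.
e^0.952 ≈ 2.59088625, so A ≈ 984.5368.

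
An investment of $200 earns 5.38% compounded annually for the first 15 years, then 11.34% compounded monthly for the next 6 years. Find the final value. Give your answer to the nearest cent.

After 15 years at 5.38%: 200 × 2.19468863 ≈ 438.9377.
Then 6 years at 11.34%: 438.9377 × 1.96836888 ≈ 863.9914.

$863.99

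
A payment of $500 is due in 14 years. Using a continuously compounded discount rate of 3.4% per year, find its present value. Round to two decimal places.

P = A·e^(−rt) = 500·e^(−0.476).
e^(−0.476) ≈ 0.621263482, so P ≈ 310.6317.

$310.63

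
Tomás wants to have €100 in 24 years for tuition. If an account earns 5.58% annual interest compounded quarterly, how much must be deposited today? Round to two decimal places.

€26.45

Growth factor = (1 + 0.01395)^96 ≈ 3.7808356.
P = 100/3.7808356 ≈ 26.4492.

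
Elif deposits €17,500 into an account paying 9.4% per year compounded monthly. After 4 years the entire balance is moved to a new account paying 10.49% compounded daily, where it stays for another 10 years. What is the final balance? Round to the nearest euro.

€72,645

Phase 1: 17,500·(1 + 0.094/12)^48 ≈ 25,450.5120.
Phase 2: 25,450.5120·(1 + 0.1049/365)^3650 ≈ 72,645.0425.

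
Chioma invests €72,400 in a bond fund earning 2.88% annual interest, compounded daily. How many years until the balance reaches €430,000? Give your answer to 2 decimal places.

We need (1 + 0.0000789041)^(365t) = 5.9392, so 365t = ln 5.9392 / ln 1.000079 ≈ 22579.9290.
t ≈ 22579.9290/365 = 61.8628 years.

61.86 years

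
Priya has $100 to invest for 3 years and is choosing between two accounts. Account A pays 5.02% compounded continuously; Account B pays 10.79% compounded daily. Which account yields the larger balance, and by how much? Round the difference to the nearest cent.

A: e^(0.0502·3) = e^0.1506 ≈ 1.16253155, so 100 × 1.16253155 ≈ 116.2532.
B: (1 + 0.1079/365)^1095 ≈ 1.38216646, so 100 × 1.38216646 ≈ 138.2166.
Difference ≈ 21.9635 in favor of B.

Account B, by $21.96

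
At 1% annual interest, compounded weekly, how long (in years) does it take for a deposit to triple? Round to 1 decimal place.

109.9 years

(1 + 0.000192308)^(52t) = 3.
52t = ln 3 / ln(1 + 0.000192308) ≈ 1.0986/0.000192289 ≈ 5713.3332.
t ≈ 109.8718.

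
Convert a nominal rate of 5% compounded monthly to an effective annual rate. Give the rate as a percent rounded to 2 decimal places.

EAR = (1 + 5%/12)^12 − 1 = (1 + 0.00416667)^12 − 1.
(1 + 0.00416667)^12 ≈ 1.051162, so EAR ≈ 5.11619%.

5.12%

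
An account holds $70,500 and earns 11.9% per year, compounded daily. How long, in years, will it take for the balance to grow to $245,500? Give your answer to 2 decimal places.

10.49 years

(1 + 0.000326027)^(365t) = 245,500/70,500 = 3.4823.
365t·ln(1 + 0.000326027) = ln(3.4823); 365t = 1.2477/0.000325974 ≈ 3827.5545.
t ≈ 10.4865 years.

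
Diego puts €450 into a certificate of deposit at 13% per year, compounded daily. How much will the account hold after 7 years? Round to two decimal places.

Growth factor = (1 + 0.13/365)^2555 ≈ 2.483920065.
A ≈ 450 × 2.483920065 ≈ 1,117.7640.

€1,117.76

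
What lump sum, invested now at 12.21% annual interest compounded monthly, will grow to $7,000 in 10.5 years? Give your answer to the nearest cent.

Periodic rate = 12.21%/12 = 0.010175; 126 periods.
P = 7,000/(1 + 0.010175)^126 ≈ 7,000/3.580747149 ≈ 1,954.8993.

$1,954.90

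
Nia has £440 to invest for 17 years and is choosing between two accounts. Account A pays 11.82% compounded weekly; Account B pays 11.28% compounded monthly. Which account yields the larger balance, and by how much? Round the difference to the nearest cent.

A: (1 + 0.1182/52)^884 ≈ 7.441851642, so 440 × 7.441851642 ≈ 3,274.4147.
B: (1 + 0.0094)^204 ≈ 6.74393353, so 440 × 6.74393353 ≈ 2,967.3308.
Difference ≈ 307.0840 in favor of A.

Account A, by £307.08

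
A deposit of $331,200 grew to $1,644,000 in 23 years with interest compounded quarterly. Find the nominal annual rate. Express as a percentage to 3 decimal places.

The 92-period growth factor is 1,644,000/331,200 = 4.96377.
r/4 = 4.96377^(1/92) − 1 ≈ 0.0175674, so r ≈ 4·0.0175674 = 7.02694%.

7.027%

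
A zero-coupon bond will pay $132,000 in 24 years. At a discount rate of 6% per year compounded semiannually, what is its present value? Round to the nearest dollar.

Growth factor = (1 + 0.03)^48 ≈ 4.13225187926.
P = 132,000/4.13225187926 ≈ 31,943.8417.

$31,944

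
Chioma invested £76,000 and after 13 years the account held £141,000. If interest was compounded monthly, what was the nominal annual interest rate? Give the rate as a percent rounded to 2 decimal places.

(1 + r/12)^156 = 141,000/76,000 = 1.85526.
1 + r/12 = 1.85526^(1/156) ≈ 1.00397, so r/12 ≈ 0.00396957.
r ≈ 12·0.00396957 = 4.76348%.

4.76%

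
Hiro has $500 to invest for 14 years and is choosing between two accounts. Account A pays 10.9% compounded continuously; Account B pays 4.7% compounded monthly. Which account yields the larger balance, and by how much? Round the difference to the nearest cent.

A: e^(0.109·14) = e^1.526 ≈ 4.599741011, so 500 × 4.599741011 ≈ 2,299.8705.
B: (1 + 0.047/12)^168 ≈ 1.92844653, so 500 × 1.92844653 ≈ 964.2233.
Difference ≈ 1,335.6472 in favor of A.

Account A, by $1,335.65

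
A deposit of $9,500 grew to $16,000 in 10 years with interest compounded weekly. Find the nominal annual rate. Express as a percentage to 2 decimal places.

(1 + r/52)^520 = 16,000/9,500 = 1.68421.
1 + r/52 = 1.68421^(1/520) ≈ 1.001003, so r/52 ≈ 0.001003.
r ≈ 52·0.001003 = 5.21558%.

5.22%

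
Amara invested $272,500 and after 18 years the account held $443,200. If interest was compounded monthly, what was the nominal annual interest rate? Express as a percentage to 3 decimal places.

The 216-period growth factor is 443,200/272,500 = 1.62642.
r/12 = 1.62642^(1/216) − 1 ≈ 0.00225431, so r ≈ 12·0.00225431 = 2.70517%.

2.705%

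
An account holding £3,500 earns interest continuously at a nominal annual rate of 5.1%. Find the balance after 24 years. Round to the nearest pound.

A = P·e^(rt) = 3,500·e^(0.051·24) = 3,500·e^1.224.
e^1.224 ≈ 3.4007636182, so A ≈ 11,902.6727.

£11,903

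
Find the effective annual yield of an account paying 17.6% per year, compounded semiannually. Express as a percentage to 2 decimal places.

EAR = (1 + 17.6%/2)^2 − 1 = (1 + 0.088)^2 − 1.
(1 + 0.088)^2 ≈ 1.183744, so EAR ≈ 18.37440%.

18.37%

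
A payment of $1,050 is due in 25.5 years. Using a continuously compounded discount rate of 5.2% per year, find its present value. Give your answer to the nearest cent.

P = A·e^(−rt) = 1,050·e^(−1.326).
e^(−1.326) ≈ 0.265537289, so P ≈ 278.8142.

$278.81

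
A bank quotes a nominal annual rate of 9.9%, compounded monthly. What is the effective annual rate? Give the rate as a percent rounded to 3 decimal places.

One year is 12 periods at 0.00825 each: (1 + 0.00825)^12 ≈ 1.103618.
EAR = 1.103618 − 1 ≈ 10.36180%.

10.362%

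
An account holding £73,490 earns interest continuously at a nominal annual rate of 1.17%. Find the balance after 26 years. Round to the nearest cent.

A = P·e^(rt) = 73,490·e^(0.0117·26) = 73,490·e^0.3042.
e^0.3042 ≈ 1.355540137, so A ≈ 99,618.6447.

£99,618.64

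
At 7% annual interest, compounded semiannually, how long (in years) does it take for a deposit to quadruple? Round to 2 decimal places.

(1 + 0.035)^(2t) = 4.
2t = ln 4 / ln(1 + 0.035) ≈ 1.3863/0.0344014 ≈ 40.2976.
t ≈ 20.1488.

20.15 years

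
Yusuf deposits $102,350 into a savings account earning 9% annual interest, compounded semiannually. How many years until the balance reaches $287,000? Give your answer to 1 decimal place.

We need (1 + 0.045)^(2t) = 2.8041, so 2t = ln 2.8041 / ln 1.045 ≈ 23.4247.
t ≈ 23.4247/2 = 11.7124 years.

11.7 years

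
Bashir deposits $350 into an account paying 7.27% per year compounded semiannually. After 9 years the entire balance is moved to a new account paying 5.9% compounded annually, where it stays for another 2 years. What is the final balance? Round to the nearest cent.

After 9 years at 7.27%: 350 × 1.9015867 ≈ 665.5553.
Then 2 years at 5.9%: 665.5553 × 1.121481 ≈ 746.4077.

$746.41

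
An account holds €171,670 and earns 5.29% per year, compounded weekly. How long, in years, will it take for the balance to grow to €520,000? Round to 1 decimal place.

(1 + 0.00101731)^(52t) = 520,000/171,670 = 3.0291.
52t·ln(1 + 0.00101731) = ln(3.0291); 52t = 1.1083/0.00101679 ≈ 1089.9538.
t ≈ 20.9607 years.

21.0 years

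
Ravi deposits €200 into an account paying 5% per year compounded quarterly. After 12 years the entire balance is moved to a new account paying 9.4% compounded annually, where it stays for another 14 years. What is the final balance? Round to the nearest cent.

Phase 1: 200·(1 + 0.0125)^48 ≈ 363.0710.
Phase 2: 363.0710·(1 + 0.094)^14 ≈ 1,277.1268.

€1,277.13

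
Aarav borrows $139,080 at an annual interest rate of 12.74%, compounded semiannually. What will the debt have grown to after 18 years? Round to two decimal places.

Growth factor = (1 + 0.0637)^36 ≈ 9.236123527016.
A ≈ 139,080 × 9.236123527016 ≈ 1,284,560.0601.

$1,284,560.06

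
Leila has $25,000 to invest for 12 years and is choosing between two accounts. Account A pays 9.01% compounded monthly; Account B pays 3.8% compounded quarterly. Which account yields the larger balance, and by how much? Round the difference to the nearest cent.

Account A, by $34,049.35

A: (1 + 0.0901/12)^144 ≈ 2.9363320454, so 25,000 × 2.9363320454 ≈ 73,408.3011.
B: (1 + 0.0095)^48 ≈ 1.5743580801, so 25,000 × 1.5743580801 ≈ 39,358.9520.
Difference ≈ 34,049.3491 in favor of A.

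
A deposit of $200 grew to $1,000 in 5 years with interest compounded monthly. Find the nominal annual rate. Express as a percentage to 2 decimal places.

(1 + r/12)^60 = 1,000/200 = 5.
1 + r/12 = 5^(1/60) ≈ 1.027187, so r/12 ≈ 0.027187.
r ≈ 12·0.027187 = 32.62436%.

32.62%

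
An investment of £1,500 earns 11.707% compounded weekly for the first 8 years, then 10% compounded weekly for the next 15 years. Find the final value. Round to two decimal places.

Phase 1: 1,500·(1 + 0.11707/52)^416 ≈ 3,822.7591.
Phase 2: 3,822.7591·(1 + 0.1/52)^780 ≈ 17,107.7567.

£17,107.76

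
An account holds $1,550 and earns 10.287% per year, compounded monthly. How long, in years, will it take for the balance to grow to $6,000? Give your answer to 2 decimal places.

13.21 years

(1 + 0.0085725)^(12t) = 6,000/1,550 = 3.871.
12t·ln(1 + 0.0085725) = ln(3.871); 12t = 1.3535/0.00853596 ≈ 158.5649.
t ≈ 13.2137 years.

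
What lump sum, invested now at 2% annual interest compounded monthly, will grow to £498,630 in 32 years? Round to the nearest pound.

£263,064

Growth factor = (1 + 0.02/12)^384 ≈ 1.89547081435.
P = 498,630/1.89547081435 ≈ 263,063.9291.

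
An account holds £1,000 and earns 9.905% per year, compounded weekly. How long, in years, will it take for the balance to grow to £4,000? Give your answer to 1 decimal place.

14.0 years

(1 + 0.00190481)^(52t) = 4,000/1,000 = 4.
52t·ln(1 + 0.00190481) = ln(4); 52t = 1.3863/0.001903 ≈ 728.4800.
t ≈ 14.0092 years.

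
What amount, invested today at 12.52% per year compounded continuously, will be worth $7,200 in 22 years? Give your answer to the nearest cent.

P = A·e^(−rt) = 7,200·e^(−2.7544).
e^(−2.7544) ≈ 0.06364719653, so P ≈ 458.2598.

$458.26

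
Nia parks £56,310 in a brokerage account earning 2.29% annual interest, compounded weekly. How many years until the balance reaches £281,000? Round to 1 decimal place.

(1 + 0.000440385)^(52t) = 281,000/56,310 = 4.9902.
52t·ln(1 + 0.000440385) = ln(4.9902); 52t = 1.6075/0.000440288 ≈ 3650.9824.
t ≈ 70.2112 years.

70.2 years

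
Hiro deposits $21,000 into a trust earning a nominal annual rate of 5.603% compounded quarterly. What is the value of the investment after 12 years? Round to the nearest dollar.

Growth factor = (1 + 0.0140075)^48 ≈ 1.9497369702.
A ≈ 21,000 × 1.9497369702 ≈ 40,944.4764.

$40,944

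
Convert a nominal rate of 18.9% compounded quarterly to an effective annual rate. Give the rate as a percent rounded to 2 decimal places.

EAR = (1 + 18.9%/4)^4 − 1 = (1 + 0.04725)^4 − 1.
(1 + 0.04725)^4 ≈ 1.202822, so EAR ≈ 20.28223%.

20.28%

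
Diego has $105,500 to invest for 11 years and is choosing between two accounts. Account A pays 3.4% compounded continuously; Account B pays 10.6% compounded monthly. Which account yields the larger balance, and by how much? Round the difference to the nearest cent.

Account B, by $183,486.17

Account A growth factor: e^(0.034·11) = e^0.374 ≈ 1.45353715046; balance ≈ 153,348.1694.
Account B growth factor: (1 + 0.106/12)^132 ≈ 3.19274259143; balance ≈ 336,834.3434.
Account B is larger by 183,486.1740.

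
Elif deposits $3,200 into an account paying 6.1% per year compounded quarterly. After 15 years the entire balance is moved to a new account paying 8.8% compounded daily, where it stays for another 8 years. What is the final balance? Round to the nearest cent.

$16,041.18

After 15 years at 6.1%: 3,200 × 2.4795900772 ≈ 7,934.6882.
Then 8 years at 8.8%: 7,934.6882 × 2.0216523011 ≈ 16,041.1808.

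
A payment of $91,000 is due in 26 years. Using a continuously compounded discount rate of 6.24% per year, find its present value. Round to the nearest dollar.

$17,966

P = A·e^(−rt) = 91,000·e^(−1.6224).
e^(−1.6224) ≈ 0.1974243117, so P ≈ 17,965.6124.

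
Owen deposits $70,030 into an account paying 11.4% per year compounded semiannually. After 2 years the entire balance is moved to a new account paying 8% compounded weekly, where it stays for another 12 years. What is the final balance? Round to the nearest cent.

$228,132.10

After 2 years at 11.4%: 70,030 × 1.248245328 ≈ 87,414.6203.
Then 12 years at 8%: 87,414.6203 × 2.60977052232 ≈ 228,132.0993.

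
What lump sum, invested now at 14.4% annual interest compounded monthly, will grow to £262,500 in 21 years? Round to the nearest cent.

£12,990.93

Growth factor = (1 + 0.012)^252 ≈ 20.2064095402.
P = 262,500/20.2064095402 ≈ 12,990.9274.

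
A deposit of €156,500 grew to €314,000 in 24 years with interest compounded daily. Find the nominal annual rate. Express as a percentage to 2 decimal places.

2.90%

The 8760-period growth factor is 314,000/156,500 = 2.00639.
r/365 = 2.00639^(1/8760) − 1 ≈ 0.0000794937, so r ≈ 365·0.0000794937 = 2.90152%.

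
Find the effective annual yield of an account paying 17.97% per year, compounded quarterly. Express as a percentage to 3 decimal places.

19.218%

EAR = (1 + 17.97%/4)^4 − 1 = (1 + 0.044925)^4 − 1.
(1 + 0.044925)^4 ≈ 1.192176, so EAR ≈ 19.21763%.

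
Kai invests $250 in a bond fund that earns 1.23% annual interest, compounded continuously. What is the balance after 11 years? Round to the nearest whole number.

$286

A = P·e^(rt) = 250·e^(0.0123·11) = 250·e^0.1353.
e^0.1353 ≈ 1.1448802, so A ≈ 286.2200.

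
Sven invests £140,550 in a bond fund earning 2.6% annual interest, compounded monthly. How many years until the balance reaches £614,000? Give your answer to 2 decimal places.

We need (1 + 0.00216667)^(12t) = 4.3686, so 12t = ln 4.3686 / ln 1.002167 ≈ 681.2439.
t ≈ 681.2439/12 = 56.7703 years.

56.77 years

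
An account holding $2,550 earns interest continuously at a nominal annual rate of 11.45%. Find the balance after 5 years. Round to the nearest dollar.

$4,520

A = P·e^(rt) = 2,550·e^(0.1145·5) = 2,550·e^0.5725.
e^0.5725 ≈ 1.77269325, so A ≈ 4,520.3678.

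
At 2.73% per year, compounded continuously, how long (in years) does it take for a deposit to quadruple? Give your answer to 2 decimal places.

50.78 years

e^(0.0273t) = 4, so 0.0273t = ln 4 ≈ 1.3863.
t ≈ 1.3863/0.0273 ≈ 50.7800.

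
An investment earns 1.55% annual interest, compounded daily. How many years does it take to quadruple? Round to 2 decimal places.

(1 + 0.0000424658)^(365t) = 4.
365t = ln 4 / ln(1 + 0.0000424658) ≈ 1.3863/4.24649e-05 ≈ 32645.6894.
t ≈ 89.4402.

89.44 years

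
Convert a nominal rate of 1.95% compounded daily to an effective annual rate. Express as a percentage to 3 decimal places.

EAR = (1 + 1.95%/365)^365 − 1 = (1 + 0.0000534247)^365 − 1.
(1 + 0.0000534247)^365 ≈ 1.019691, so EAR ≈ 1.96908%.

1.969%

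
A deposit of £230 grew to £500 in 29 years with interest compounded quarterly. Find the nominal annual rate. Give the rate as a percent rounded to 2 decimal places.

2.69%

The 116-period growth factor is 500/230 = 2.17391.
r/4 = 2.17391^(1/116) − 1 ≈ 0.00671667, so r ≈ 4·0.00671667 = 2.68667%.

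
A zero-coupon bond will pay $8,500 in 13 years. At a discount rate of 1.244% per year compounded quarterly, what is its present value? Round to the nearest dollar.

Periodic rate = 1.244%/4 = 0.00311; 52 periods.
P = 8,500/(1 + 0.00311)^52 ≈ 8,500/1.175236079 ≈ 7,232.5894.

$7,233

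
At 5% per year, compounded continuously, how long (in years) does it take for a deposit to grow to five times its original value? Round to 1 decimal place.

e^(0.05t) = 5, so 0.05t = ln 5 ≈ 1.6094.
t ≈ 1.6094/0.05 ≈ 32.1888.

32.2 years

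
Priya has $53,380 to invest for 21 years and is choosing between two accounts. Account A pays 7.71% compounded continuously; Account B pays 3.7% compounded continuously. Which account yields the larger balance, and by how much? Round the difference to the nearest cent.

A: e^(0.0771·21) = e^1.6191 ≈ 5.04854458117, so 53,380 × 5.04854458117 ≈ 269,491.3097.
B: e^(0.037·21) = e^0.777 ≈ 2.17493765552, so 53,380 × 2.17493765552 ≈ 116,098.1721.
Difference ≈ 153,393.1377 in favor of A.

Account A, by $153,393.14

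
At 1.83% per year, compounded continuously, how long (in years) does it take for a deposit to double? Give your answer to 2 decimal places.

37.88 years

e^(0.0183t) = 2, so 0.0183t = ln 2 ≈ 0.69315.
t ≈ 0.69315/0.0183 ≈ 37.8769.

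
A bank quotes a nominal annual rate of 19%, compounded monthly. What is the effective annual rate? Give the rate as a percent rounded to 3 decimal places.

EAR = (1 + 19%/12)^12 − 1 = (1 + 0.0158333)^12 − 1.
(1 + 0.0158333)^12 ≈ 1.207451, so EAR ≈ 20.74510%.

20.745%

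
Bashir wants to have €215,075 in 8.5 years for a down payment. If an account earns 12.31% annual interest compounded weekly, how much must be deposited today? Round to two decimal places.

Growth factor = (1 + 0.1231/52)^442 ≈ 2.84372108276.
P = 215,075/2.84372108276 ≈ 75,631.5383.

€75,631.54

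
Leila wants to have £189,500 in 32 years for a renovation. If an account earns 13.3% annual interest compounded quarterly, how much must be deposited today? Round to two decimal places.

Periodic rate = 13.3%/4 = 0.03325; 128 periods.
P = 189,500/(1 + 0.03325)^128 ≈ 189,500/65.8101659713 ≈ 2,879.4943.

£2,879.49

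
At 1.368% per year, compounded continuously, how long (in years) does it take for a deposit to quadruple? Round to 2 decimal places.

101.34 years

e^(0.01368t) = 4, so 0.01368t = ln 4 ≈ 1.3863.
t ≈ 1.3863/0.01368 ≈ 101.3373.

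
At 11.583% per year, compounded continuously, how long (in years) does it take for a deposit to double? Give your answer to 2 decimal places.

5.98 years

e^(0.11583t) = 2, so 0.11583t = ln 2 ≈ 0.69315.
t ≈ 0.69315/0.11583 ≈ 5.9842.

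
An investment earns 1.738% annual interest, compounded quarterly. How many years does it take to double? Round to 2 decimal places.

(1 + 0.004345)^(4t) = 2.
4t = ln 2 / ln(1 + 0.004345) ≈ 0.69315/0.00433559 ≈ 159.8739.
t ≈ 39.9685.

39.97 years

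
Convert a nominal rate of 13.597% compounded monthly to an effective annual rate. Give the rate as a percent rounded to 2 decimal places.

14.48%

One year is 12 periods at 0.0113308 each: (1 + 0.0113308)^12 ≈ 1.144772.
EAR = 1.144772 − 1 ≈ 14.47719%.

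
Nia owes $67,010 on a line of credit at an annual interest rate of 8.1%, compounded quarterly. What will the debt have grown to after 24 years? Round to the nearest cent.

$459,170.05

Growth factor = (1 + 0.02025)^96 ≈ 6.85226153693.
A ≈ 67,010 × 6.85226153693 ≈ 459,170.0456.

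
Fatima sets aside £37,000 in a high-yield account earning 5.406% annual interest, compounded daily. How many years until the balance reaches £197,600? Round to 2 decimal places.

We need (1 + 0.00014811)^(365t) = 5.3405, so 365t = ln 5.3405 / ln 1.000148 ≈ 11312.2381.
t ≈ 11312.2381/365 = 30.9924 years.

30.99 years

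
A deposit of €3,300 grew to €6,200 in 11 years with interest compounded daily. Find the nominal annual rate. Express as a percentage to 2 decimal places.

5.73%

The 4015-period growth factor is 6,200/3,300 = 1.87879.
r/365 = 1.87879^(1/4015) − 1 ≈ 0.00015708, so r ≈ 365·0.00015708 = 5.73342%.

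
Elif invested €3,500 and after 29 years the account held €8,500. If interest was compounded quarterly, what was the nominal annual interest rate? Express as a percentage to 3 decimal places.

3.071%

(1 + r/4)^116 = 8,500/3,500 = 2.42857.
1 + r/4 = 2.42857^(1/116) ≈ 1.007678, so r/4 ≈ 0.0076785.
r ≈ 4·0.0076785 = 3.07140%.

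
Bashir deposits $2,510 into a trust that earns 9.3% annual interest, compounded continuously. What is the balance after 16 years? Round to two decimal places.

A = P·e^(rt) = 2,510·e^(0.093·16) = 2,510·e^1.488.
e^1.488 ≈ 4.4282301962, so A ≈ 11,114.8578.

$11,114.86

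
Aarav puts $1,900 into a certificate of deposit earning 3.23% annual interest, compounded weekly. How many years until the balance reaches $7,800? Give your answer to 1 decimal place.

43.7 years

We need (1 + 0.000621154)^(52t) = 4.1053, so 52t = ln 4.1053 / ln 1.000621 ≈ 2274.3293.
t ≈ 2274.3293/52 = 43.7371 years.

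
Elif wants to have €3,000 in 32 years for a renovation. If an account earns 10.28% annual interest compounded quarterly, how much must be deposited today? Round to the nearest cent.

Periodic rate = 10.28%/4 = 0.0257; 128 periods.
P = 3,000/(1 + 0.0257)^128 ≈ 3,000/25.73982003 ≈ 116.5509.

€116.55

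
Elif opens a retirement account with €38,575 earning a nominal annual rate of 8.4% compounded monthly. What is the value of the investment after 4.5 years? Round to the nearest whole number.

€56,221

Periodic rate = 8.4%/12 = 0.007; periods = 12·4.5 = 54.
A = 38,575·(1 + 0.007)^54 ≈ 38,575·1.4574424336 ≈ 56,220.8419.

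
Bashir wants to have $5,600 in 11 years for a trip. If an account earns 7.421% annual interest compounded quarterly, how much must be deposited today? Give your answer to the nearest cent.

Periodic rate = 7.421%/4 = 0.0185525; 44 periods.
P = 5,600/(1 + 0.0185525)^44 ≈ 5,600/2.245279645 ≈ 2,494.1214.

$2,494.12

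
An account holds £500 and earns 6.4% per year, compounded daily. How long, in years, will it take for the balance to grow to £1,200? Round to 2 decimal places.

13.68 years

(1 + 0.000175342)^(365t) = 1,200/500 = 2.4.
365t·ln(1 + 0.000175342) = ln(2.4); 365t = 0.87547/0.000175327 ≈ 4993.3454.
t ≈ 13.6804 years.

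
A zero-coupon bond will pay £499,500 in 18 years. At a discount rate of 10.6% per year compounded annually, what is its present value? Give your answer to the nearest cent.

£81,459.78

Annual rate = 10.6% = 0.106; 18 periods.
P = 499,500/(1 + 0.106)^18 ≈ 499,500/6.13186077325 ≈ 81,459.7752.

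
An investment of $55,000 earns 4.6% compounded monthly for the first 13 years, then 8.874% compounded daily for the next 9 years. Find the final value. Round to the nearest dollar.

$222,017

After 13 years at 4.6%: 55,000 × 1.81640042465 ≈ 99,902.0234.
Then 9 years at 8.874%: 99,902.0234 × 2.22234496582 ≈ 222,016.7587.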